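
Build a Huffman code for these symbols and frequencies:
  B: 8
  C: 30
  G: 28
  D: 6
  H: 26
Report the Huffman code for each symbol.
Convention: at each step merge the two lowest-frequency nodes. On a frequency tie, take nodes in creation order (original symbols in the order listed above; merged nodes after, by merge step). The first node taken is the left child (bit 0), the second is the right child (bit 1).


Huffman tree construction:
Step 1: Merge D(6) + B(8) = 14
Step 2: Merge (D+B)(14) + H(26) = 40
Step 3: Merge G(28) + C(30) = 58
Step 4: Merge ((D+B)+H)(40) + (G+C)(58) = 98
Read each symbol's code off the tree from the root (left child = 0, right child = 1).

Codes:
  B: 001 (length 3)
  C: 11 (length 2)
  G: 10 (length 2)
  D: 000 (length 3)
  H: 01 (length 2)
Average code length: 210/98 = 2.1429 bits/symbol


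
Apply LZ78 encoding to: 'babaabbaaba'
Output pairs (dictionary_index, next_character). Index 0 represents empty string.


LZ78 encoding steps:
Dictionary: {0: ''}
Step 1: w='' (idx 0), next='b' -> output (0, 'b'), add 'b' as idx 1
Step 2: w='' (idx 0), next='a' -> output (0, 'a'), add 'a' as idx 2
Step 3: w='b' (idx 1), next='a' -> output (1, 'a'), add 'ba' as idx 3
Step 4: w='a' (idx 2), next='b' -> output (2, 'b'), add 'ab' as idx 4
Step 5: w='ba' (idx 3), next='a' -> output (3, 'a'), add 'baa' as idx 5
Step 6: w='ba' (idx 3), end of input -> output (3, '')


Encoded: [(0, 'b'), (0, 'a'), (1, 'a'), (2, 'b'), (3, 'a'), (3, '')]


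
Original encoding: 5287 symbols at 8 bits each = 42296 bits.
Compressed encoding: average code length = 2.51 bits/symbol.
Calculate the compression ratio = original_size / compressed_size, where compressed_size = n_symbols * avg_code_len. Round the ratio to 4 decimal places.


original_size = n_symbols * orig_bits = 5287 * 8 = 42296 bits
compressed_size = n_symbols * avg_code_len = 5287 * 2.51 = 13270.37 bits
ratio = original_size / compressed_size = 42296 / 13270.37 = 3.1873

Compression ratio = 3.1873


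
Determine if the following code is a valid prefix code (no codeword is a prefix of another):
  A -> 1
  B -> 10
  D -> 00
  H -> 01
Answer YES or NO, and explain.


Checking each pair (does one codeword prefix another?):
  A='1' vs B='10': prefix -- VIOLATION

NO -- this is NOT a valid prefix code. A (1) is a prefix of B (10).


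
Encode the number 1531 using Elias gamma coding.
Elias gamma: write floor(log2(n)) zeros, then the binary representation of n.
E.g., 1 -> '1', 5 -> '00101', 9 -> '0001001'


num_bits = floor(log2(1531)) + 1 = 11
leading_zeros = num_bits - 1 = 10
binary(1531) = 10111111011

Elias gamma(1531) = '0000000000' + '10111111011' = 000000000010111111011 (21 bits)


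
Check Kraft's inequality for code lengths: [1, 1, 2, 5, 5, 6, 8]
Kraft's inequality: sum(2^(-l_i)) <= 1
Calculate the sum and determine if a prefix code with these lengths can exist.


Sum = 2^(-1) + 2^(-1) + 2^(-2) + 2^(-5) + 2^(-5) + 2^(-6) + 2^(-8)
    = 0.5 + 0.5 + 0.25 + 0.03125 + 0.03125 + 0.015625 + 0.00390625
    = 341/256 = 1.33203125
Since 1.33203125 > 1, Kraft's inequality is NOT satisfied.
A prefix code with these lengths CANNOT exist.

Kraft sum = 1.33203125. Not satisfied.


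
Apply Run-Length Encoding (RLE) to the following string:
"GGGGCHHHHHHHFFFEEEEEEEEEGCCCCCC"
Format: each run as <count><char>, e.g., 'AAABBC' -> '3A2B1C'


Scanning runs left to right:
  i=0: run of 'G' x 4 -> '4G'
  i=4: run of 'C' x 1 -> '1C'
  i=5: run of 'H' x 7 -> '7H'
  i=12: run of 'F' x 3 -> '3F'
  i=15: run of 'E' x 9 -> '9E'
  i=24: run of 'G' x 1 -> '1G'
  i=25: run of 'C' x 6 -> '6C'

RLE = 4G1C7H3F9E1G6C


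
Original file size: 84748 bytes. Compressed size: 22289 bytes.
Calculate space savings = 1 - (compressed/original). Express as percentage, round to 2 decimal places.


ratio = compressed/original = 22289/84748 = 0.263003
savings = 1 - ratio = 1 - 0.263003 = 0.736997
as a percentage: 0.736997 * 100 = 73.7%

Space savings = 1 - 22289/84748 = 73.7%


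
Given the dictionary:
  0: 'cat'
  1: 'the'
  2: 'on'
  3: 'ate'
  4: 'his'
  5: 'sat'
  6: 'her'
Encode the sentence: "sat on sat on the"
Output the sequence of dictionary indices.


Look up each word in the dictionary:
  'sat' -> 5
  'on' -> 2
  'sat' -> 5
  'on' -> 2
  'the' -> 1

Encoded: [5, 2, 5, 2, 1]


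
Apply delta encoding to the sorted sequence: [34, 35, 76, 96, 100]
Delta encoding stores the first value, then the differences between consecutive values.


First value: 34
Deltas:
  35 - 34 = 1
  76 - 35 = 41
  96 - 76 = 20
  100 - 96 = 4


Delta encoded: [34, 1, 41, 20, 4]


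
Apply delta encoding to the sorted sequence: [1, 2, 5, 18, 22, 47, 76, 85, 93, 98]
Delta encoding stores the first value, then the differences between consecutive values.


First value: 1
Deltas:
  2 - 1 = 1
  5 - 2 = 3
  18 - 5 = 13
  22 - 18 = 4
  47 - 22 = 25
  76 - 47 = 29
  85 - 76 = 9
  93 - 85 = 8
  98 - 93 = 5


Delta encoded: [1, 1, 3, 13, 4, 25, 29, 9, 8, 5]


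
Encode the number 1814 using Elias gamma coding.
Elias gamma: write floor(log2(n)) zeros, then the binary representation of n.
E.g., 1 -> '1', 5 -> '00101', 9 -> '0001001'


num_bits = floor(log2(1814)) + 1 = 11
leading_zeros = num_bits - 1 = 10
binary(1814) = 11100010110

Elias gamma(1814) = '0000000000' + '11100010110' = 000000000011100010110 (21 bits)


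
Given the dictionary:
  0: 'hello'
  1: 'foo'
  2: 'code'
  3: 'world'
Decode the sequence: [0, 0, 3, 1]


Look up each index in the dictionary:
  0 -> 'hello'
  0 -> 'hello'
  3 -> 'world'
  1 -> 'foo'

Decoded: "hello hello world foo"


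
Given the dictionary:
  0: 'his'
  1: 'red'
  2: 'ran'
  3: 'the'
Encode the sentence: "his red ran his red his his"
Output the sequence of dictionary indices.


Look up each word in the dictionary:
  'his' -> 0
  'red' -> 1
  'ran' -> 2
  'his' -> 0
  'red' -> 1
  'his' -> 0
  'his' -> 0

Encoded: [0, 1, 2, 0, 1, 0, 0]


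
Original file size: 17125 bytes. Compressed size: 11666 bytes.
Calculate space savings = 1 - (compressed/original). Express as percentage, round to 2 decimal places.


ratio = compressed/original = 11666/17125 = 0.681226
savings = 1 - ratio = 1 - 0.681226 = 0.318774
as a percentage: 0.318774 * 100 = 31.88%

Space savings = 1 - 11666/17125 = 31.88%


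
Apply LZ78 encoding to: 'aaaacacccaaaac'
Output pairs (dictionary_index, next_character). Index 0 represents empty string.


LZ78 encoding steps:
Dictionary: {0: ''}
Step 1: w='' (idx 0), next='a' -> output (0, 'a'), add 'a' as idx 1
Step 2: w='a' (idx 1), next='a' -> output (1, 'a'), add 'aa' as idx 2
Step 3: w='a' (idx 1), next='c' -> output (1, 'c'), add 'ac' as idx 3
Step 4: w='ac' (idx 3), next='c' -> output (3, 'c'), add 'acc' as idx 4
Step 5: w='' (idx 0), next='c' -> output (0, 'c'), add 'c' as idx 5
Step 6: w='aa' (idx 2), next='a' -> output (2, 'a'), add 'aaa' as idx 6
Step 7: w='ac' (idx 3), end of input -> output (3, '')


Encoded: [(0, 'a'), (1, 'a'), (1, 'c'), (3, 'c'), (0, 'c'), (2, 'a'), (3, '')]


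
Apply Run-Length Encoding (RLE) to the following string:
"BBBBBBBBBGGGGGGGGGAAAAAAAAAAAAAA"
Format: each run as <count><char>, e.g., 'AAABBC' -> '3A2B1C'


Scanning runs left to right:
  i=0: run of 'B' x 9 -> '9B'
  i=9: run of 'G' x 9 -> '9G'
  i=18: run of 'A' x 14 -> '14A'

RLE = 9B9G14A


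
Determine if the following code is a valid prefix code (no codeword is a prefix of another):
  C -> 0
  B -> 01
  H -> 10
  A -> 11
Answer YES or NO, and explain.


Checking each pair (does one codeword prefix another?):
  C='0' vs B='01': prefix -- VIOLATION

NO -- this is NOT a valid prefix code. C (0) is a prefix of B (01).


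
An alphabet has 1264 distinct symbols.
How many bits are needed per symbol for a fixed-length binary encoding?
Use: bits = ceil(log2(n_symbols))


log2(1264) = 10.3038
Bracket: 2^10 = 1024 < 1264 <= 2^11 = 2048
So ceil(log2(1264)) = 11

bits = ceil(log2(1264)) = ceil(10.3038) = 11 bits


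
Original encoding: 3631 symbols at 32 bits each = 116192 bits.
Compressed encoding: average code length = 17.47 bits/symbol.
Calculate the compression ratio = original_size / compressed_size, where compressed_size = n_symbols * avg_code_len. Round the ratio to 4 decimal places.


original_size = n_symbols * orig_bits = 3631 * 32 = 116192 bits
compressed_size = n_symbols * avg_code_len = 3631 * 17.47 = 63433.57 bits
ratio = original_size / compressed_size = 116192 / 63433.57 = 1.8317

Compression ratio = 1.8317


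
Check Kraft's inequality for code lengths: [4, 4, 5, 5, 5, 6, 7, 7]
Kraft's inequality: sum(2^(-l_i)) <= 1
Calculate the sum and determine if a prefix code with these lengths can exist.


Sum = 2^(-4) + 2^(-4) + 2^(-5) + 2^(-5) + 2^(-5) + 2^(-6) + 2^(-7) + 2^(-7)
    = 0.0625 + 0.0625 + 0.03125 + 0.03125 + 0.03125 + 0.015625 + 0.0078125 + 0.0078125
    = 32/128 = 0.25
Since 0.25 <= 1, Kraft's inequality IS satisfied.
A prefix code with these lengths CAN exist.

Kraft sum = 0.25. Satisfied.


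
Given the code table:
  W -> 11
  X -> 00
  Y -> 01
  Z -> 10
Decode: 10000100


Decoding:
10 -> Z
00 -> X
01 -> Y
00 -> X


Result: ZXYX


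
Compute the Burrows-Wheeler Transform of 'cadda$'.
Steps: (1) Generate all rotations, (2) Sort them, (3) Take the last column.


Rotations (sorted):
  0: $cadda -> last char: a
  1: a$cadd -> last char: d
  2: adda$c -> last char: c
  3: cadda$ -> last char: $
  4: da$cad -> last char: d
  5: dda$ca -> last char: a


BWT = adc$da


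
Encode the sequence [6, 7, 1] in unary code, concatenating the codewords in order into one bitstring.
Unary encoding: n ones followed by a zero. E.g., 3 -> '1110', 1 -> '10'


Encode each number as n ones followed by a terminating 0:
  6 -> 1111110 (7 bits)
  7 -> 11111110 (8 bits)
  1 -> 10 (2 bits)
Total length = 7 + 8 + 2 = 17 bits.

Unary([6, 7, 1]) = 11111101111111010 (17 bits)


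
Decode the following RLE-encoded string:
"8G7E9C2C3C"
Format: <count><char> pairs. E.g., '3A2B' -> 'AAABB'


Expanding each <count><char> pair:
  8G -> 'GGGGGGGG'
  7E -> 'EEEEEEE'
  9C -> 'CCCCCCCCC'
  2C -> 'CC'
  3C -> 'CCC'

Decoded = GGGGGGGGEEEEEEECCCCCCCCCCCCCC


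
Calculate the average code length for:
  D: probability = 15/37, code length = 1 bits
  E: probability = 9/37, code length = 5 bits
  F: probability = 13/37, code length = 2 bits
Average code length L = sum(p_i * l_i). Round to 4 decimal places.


Weighted contributions p_i * l_i:
  D: (15/37) * 1 = 15/37
  E: (9/37) * 5 = 45/37
  F: (13/37) * 2 = 26/37
Sum = (15 + 45 + 26)/37 = 86/37

L = 86/37 = 2.3243 bits/symbol


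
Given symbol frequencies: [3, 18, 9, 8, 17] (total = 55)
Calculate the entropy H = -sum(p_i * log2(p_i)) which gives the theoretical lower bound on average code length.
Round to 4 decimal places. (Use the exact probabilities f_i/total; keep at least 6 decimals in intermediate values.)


Per-symbol terms -p_i * log2(p_i) with p_i = f_i/55:
  p = 3/55 = 0.054545: log2(p) = -4.196397, -p*log2(p) = 0.228894
  p = 18/55 = 0.327273: log2(p) = -1.611435, -p*log2(p) = 0.527379
  p = 9/55 = 0.163636: log2(p) = -2.611435, -p*log2(p) = 0.427326
  p = 8/55 = 0.145455: log2(p) = -2.781360, -p*log2(p) = 0.404561
  p = 17/55 = 0.309091: log2(p) = -1.693897, -p*log2(p) = 0.523568
H = 0.228894 + 0.527379 + 0.427326 + 0.404561 + 0.523568 = 2.111728

H = 2.1117 bits/symbol


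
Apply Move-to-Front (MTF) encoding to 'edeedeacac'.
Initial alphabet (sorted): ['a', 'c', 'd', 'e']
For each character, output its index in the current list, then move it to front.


MTF encoding:
'e': index 3 in ['a', 'c', 'd', 'e'] -> ['e', 'a', 'c', 'd']
'd': index 3 in ['e', 'a', 'c', 'd'] -> ['d', 'e', 'a', 'c']
'e': index 1 in ['d', 'e', 'a', 'c'] -> ['e', 'd', 'a', 'c']
'e': index 0 in ['e', 'd', 'a', 'c'] -> ['e', 'd', 'a', 'c']
'd': index 1 in ['e', 'd', 'a', 'c'] -> ['d', 'e', 'a', 'c']
'e': index 1 in ['d', 'e', 'a', 'c'] -> ['e', 'd', 'a', 'c']
'a': index 2 in ['e', 'd', 'a', 'c'] -> ['a', 'e', 'd', 'c']
'c': index 3 in ['a', 'e', 'd', 'c'] -> ['c', 'a', 'e', 'd']
'a': index 1 in ['c', 'a', 'e', 'd'] -> ['a', 'c', 'e', 'd']
'c': index 1 in ['a', 'c', 'e', 'd'] -> ['c', 'a', 'e', 'd']


Output: [3, 3, 1, 0, 1, 1, 2, 3, 1, 1]


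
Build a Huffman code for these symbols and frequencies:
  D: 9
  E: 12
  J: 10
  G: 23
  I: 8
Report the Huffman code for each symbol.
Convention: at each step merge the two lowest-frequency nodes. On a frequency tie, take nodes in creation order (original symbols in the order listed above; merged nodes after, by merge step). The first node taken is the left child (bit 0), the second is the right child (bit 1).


Huffman tree construction:
Step 1: Merge I(8) + D(9) = 17
Step 2: Merge J(10) + E(12) = 22
Step 3: Merge (I+D)(17) + (J+E)(22) = 39
Step 4: Merge G(23) + ((I+D)+(J+E))(39) = 62
Read each symbol's code off the tree from the root (left child = 0, right child = 1).

Codes:
  D: 101 (length 3)
  E: 111 (length 3)
  J: 110 (length 3)
  G: 0 (length 1)
  I: 100 (length 3)
Average code length: 140/62 = 2.2581 bits/symbol


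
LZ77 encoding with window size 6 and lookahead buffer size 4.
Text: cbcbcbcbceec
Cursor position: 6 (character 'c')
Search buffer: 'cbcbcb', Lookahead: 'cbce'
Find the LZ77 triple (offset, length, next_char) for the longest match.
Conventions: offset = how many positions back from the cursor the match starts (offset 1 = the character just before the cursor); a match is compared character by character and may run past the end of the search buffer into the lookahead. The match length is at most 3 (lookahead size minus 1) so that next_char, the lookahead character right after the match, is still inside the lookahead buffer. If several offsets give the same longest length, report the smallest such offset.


Try each offset into the search buffer:
  offset=1 (pos 5, char 'b'): match length 0
  offset=2 (pos 4, char 'c'): match length 3
  offset=3 (pos 3, char 'b'): match length 0
  offset=4 (pos 2, char 'c'): match length 3
  offset=5 (pos 1, char 'b'): match length 0
  offset=6 (pos 0, char 'c'): match length 3
Longest match has length 3, found at offsets 2, 4, 6; take the smallest, offset 2.
next_char = character at position 6 + 3 = 9 -> 'e'

Best match: offset=2, length=3 (matching 'cbc' starting at position 4)
LZ77 triple: (2, 3, 'e')


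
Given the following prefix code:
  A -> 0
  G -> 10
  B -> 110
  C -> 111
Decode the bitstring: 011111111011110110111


Decoding step by step:
Bits 0 -> A
Bits 111 -> C
Bits 111 -> C
Bits 110 -> B
Bits 111 -> C
Bits 10 -> G
Bits 110 -> B
Bits 111 -> C


Decoded message: ACCBCGBC


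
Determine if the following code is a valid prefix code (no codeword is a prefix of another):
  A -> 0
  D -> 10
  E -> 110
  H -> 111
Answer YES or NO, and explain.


Checking each pair (does one codeword prefix another?):
  A='0' vs D='10': no prefix
  A='0' vs E='110': no prefix
  A='0' vs H='111': no prefix
  D='10' vs A='0': no prefix
  D='10' vs E='110': no prefix
  D='10' vs H='111': no prefix
  E='110' vs A='0': no prefix
  E='110' vs D='10': no prefix
  E='110' vs H='111': no prefix
  H='111' vs A='0': no prefix
  H='111' vs D='10': no prefix
  H='111' vs E='110': no prefix
No violation found over all pairs.

YES -- this is a valid prefix code. No codeword is a prefix of any other codeword.


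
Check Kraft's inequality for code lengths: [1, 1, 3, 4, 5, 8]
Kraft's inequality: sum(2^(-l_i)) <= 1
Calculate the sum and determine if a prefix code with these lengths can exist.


Sum = 2^(-1) + 2^(-1) + 2^(-3) + 2^(-4) + 2^(-5) + 2^(-8)
    = 0.5 + 0.5 + 0.125 + 0.0625 + 0.03125 + 0.00390625
    = 313/256 = 1.22265625
Since 1.22265625 > 1, Kraft's inequality is NOT satisfied.
A prefix code with these lengths CANNOT exist.

Kraft sum = 1.22265625. Not satisfied.


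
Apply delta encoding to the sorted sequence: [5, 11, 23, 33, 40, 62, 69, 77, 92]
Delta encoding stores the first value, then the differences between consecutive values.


First value: 5
Deltas:
  11 - 5 = 6
  23 - 11 = 12
  33 - 23 = 10
  40 - 33 = 7
  62 - 40 = 22
  69 - 62 = 7
  77 - 69 = 8
  92 - 77 = 15


Delta encoded: [5, 6, 12, 10, 7, 22, 7, 8, 15]


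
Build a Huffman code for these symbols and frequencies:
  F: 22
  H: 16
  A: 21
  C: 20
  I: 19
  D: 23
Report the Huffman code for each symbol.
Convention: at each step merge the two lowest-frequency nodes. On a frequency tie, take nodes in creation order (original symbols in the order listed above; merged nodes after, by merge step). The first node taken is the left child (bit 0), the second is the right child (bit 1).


Huffman tree construction:
Step 1: Merge H(16) + I(19) = 35
Step 2: Merge C(20) + A(21) = 41
Step 3: Merge F(22) + D(23) = 45
Step 4: Merge (H+I)(35) + (C+A)(41) = 76
Step 5: Merge (F+D)(45) + ((H+I)+(C+A))(76) = 121
Read each symbol's code off the tree from the root (left child = 0, right child = 1).

Codes:
  F: 00 (length 2)
  H: 100 (length 3)
  A: 111 (length 3)
  C: 110 (length 3)
  I: 101 (length 3)
  D: 01 (length 2)
Average code length: 318/121 = 2.6281 bits/symbol


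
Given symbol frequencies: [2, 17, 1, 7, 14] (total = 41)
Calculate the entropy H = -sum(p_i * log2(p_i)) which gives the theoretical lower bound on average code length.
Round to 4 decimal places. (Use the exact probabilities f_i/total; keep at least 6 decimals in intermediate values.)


Per-symbol terms -p_i * log2(p_i) with p_i = f_i/41:
  p = 2/41 = 0.048780: log2(p) = -4.357552, -p*log2(p) = 0.212564
  p = 17/41 = 0.414634: log2(p) = -1.270089, -p*log2(p) = 0.526622
  p = 1/41 = 0.024390: log2(p) = -5.357552, -p*log2(p) = 0.130672
  p = 7/41 = 0.170732: log2(p) = -2.550197, -p*log2(p) = 0.435400
  p = 14/41 = 0.341463: log2(p) = -1.550197, -p*log2(p) = 0.529336
H = 0.212564 + 0.526622 + 0.130672 + 0.435400 + 0.529336 = 1.834594

H = 1.8346 bits/symbol


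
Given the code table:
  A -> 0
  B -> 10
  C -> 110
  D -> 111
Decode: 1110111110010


Decoding:
111 -> D
0 -> A
111 -> D
110 -> C
0 -> A
10 -> B


Result: DADCAB


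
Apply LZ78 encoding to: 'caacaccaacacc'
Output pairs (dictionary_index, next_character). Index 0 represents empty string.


LZ78 encoding steps:
Dictionary: {0: ''}
Step 1: w='' (idx 0), next='c' -> output (0, 'c'), add 'c' as idx 1
Step 2: w='' (idx 0), next='a' -> output (0, 'a'), add 'a' as idx 2
Step 3: w='a' (idx 2), next='c' -> output (2, 'c'), add 'ac' as idx 3
Step 4: w='ac' (idx 3), next='c' -> output (3, 'c'), add 'acc' as idx 4
Step 5: w='a' (idx 2), next='a' -> output (2, 'a'), add 'aa' as idx 5
Step 6: w='c' (idx 1), next='a' -> output (1, 'a'), add 'ca' as idx 6
Step 7: w='c' (idx 1), next='c' -> output (1, 'c'), add 'cc' as idx 7


Encoded: [(0, 'c'), (0, 'a'), (2, 'c'), (3, 'c'), (2, 'a'), (1, 'a'), (1, 'c')]


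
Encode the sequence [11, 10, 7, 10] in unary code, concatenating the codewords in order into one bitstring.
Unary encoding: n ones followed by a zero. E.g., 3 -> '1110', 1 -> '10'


Encode each number as n ones followed by a terminating 0:
  11 -> 111111111110 (12 bits)
  10 -> 11111111110 (11 bits)
  7 -> 11111110 (8 bits)
  10 -> 11111111110 (11 bits)
Total length = 12 + 11 + 8 + 11 = 42 bits.

Unary([11, 10, 7, 10]) = 111111111110111111111101111111011111111110 (42 bits)


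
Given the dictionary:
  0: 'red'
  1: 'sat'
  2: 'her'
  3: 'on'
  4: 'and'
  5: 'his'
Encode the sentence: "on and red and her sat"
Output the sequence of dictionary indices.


Look up each word in the dictionary:
  'on' -> 3
  'and' -> 4
  'red' -> 0
  'and' -> 4
  'her' -> 2
  'sat' -> 1

Encoded: [3, 4, 0, 4, 2, 1]


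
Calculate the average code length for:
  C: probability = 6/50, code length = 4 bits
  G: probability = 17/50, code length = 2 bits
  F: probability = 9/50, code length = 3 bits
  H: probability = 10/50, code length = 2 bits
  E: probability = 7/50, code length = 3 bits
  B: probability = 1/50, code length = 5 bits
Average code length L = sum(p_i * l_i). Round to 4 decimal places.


Weighted contributions p_i * l_i:
  C: (6/50) * 4 = 24/50
  G: (17/50) * 2 = 34/50
  F: (9/50) * 3 = 27/50
  H: (10/50) * 2 = 20/50
  E: (7/50) * 3 = 21/50
  B: (1/50) * 5 = 5/50
Sum = (24 + 34 + 27 + 20 + 21 + 5)/50 = 131/50

L = 131/50 = 2.6200 bits/symbol


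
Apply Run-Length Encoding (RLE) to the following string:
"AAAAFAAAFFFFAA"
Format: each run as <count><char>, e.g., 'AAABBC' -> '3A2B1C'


Scanning runs left to right:
  i=0: run of 'A' x 4 -> '4A'
  i=4: run of 'F' x 1 -> '1F'
  i=5: run of 'A' x 3 -> '3A'
  i=8: run of 'F' x 4 -> '4F'
  i=12: run of 'A' x 2 -> '2A'

RLE = 4A1F3A4F2A


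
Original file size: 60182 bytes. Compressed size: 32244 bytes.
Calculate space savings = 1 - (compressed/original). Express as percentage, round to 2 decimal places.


ratio = compressed/original = 32244/60182 = 0.535775
savings = 1 - ratio = 1 - 0.535775 = 0.464225
as a percentage: 0.464225 * 100 = 46.42%

Space savings = 1 - 32244/60182 = 46.42%


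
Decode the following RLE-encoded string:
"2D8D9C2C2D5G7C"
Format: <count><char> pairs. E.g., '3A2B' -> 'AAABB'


Expanding each <count><char> pair:
  2D -> 'DD'
  8D -> 'DDDDDDDD'
  9C -> 'CCCCCCCCC'
  2C -> 'CC'
  2D -> 'DD'
  5G -> 'GGGGG'
  7C -> 'CCCCCCC'

Decoded = DDDDDDDDDDCCCCCCCCCCCDDGGGGGCCCCCCC


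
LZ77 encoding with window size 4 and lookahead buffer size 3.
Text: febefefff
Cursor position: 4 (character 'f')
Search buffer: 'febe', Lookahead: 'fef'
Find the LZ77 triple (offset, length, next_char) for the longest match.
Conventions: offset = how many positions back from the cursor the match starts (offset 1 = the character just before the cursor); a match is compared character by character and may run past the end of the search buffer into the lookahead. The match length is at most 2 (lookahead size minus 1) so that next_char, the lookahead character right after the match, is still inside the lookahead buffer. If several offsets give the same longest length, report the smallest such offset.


Try each offset into the search buffer:
  offset=1 (pos 3, char 'e'): match length 0
  offset=2 (pos 2, char 'b'): match length 0
  offset=3 (pos 1, char 'e'): match length 0
  offset=4 (pos 0, char 'f'): match length 2
Longest match has length 2 at offset 4.
next_char = character at position 4 + 2 = 6 -> 'f'

Best match: offset=4, length=2 (matching 'fe' starting at position 0)
LZ77 triple: (4, 2, 'f')


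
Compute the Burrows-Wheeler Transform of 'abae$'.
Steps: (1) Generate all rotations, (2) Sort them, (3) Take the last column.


Rotations (sorted):
  0: $abae -> last char: e
  1: abae$ -> last char: $
  2: ae$ab -> last char: b
  3: bae$a -> last char: a
  4: e$aba -> last char: a


BWT = e$baa


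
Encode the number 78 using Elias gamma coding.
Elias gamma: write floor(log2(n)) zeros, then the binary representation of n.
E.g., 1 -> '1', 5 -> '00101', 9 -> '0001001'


num_bits = floor(log2(78)) + 1 = 7
leading_zeros = num_bits - 1 = 6
binary(78) = 1001110

Elias gamma(78) = '000000' + '1001110' = 0000001001110 (13 bits)


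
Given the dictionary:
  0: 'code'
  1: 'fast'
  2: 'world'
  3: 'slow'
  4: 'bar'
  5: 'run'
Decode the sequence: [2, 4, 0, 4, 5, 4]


Look up each index in the dictionary:
  2 -> 'world'
  4 -> 'bar'
  0 -> 'code'
  4 -> 'bar'
  5 -> 'run'
  4 -> 'bar'

Decoded: "world bar code bar run bar"


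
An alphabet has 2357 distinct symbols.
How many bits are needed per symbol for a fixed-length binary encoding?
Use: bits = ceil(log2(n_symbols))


log2(2357) = 11.2027
Bracket: 2^11 = 2048 < 2357 <= 2^12 = 4096
So ceil(log2(2357)) = 12

bits = ceil(log2(2357)) = ceil(11.2027) = 12 bits


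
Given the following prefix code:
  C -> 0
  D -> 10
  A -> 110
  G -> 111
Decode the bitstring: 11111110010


Decoding step by step:
Bits 111 -> G
Bits 111 -> G
Bits 10 -> D
Bits 0 -> C
Bits 10 -> D


Decoded message: GGDCD


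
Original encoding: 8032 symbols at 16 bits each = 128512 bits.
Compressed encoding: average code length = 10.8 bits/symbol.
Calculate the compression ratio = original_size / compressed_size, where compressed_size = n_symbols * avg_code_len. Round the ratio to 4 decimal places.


original_size = n_symbols * orig_bits = 8032 * 16 = 128512 bits
compressed_size = n_symbols * avg_code_len = 8032 * 10.8 = 86745.6 bits
ratio = original_size / compressed_size = 128512 / 86745.6 = 1.4815

Compression ratio = 1.4815


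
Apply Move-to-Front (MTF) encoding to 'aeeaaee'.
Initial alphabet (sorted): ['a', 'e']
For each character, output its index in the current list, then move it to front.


MTF encoding:
'a': index 0 in ['a', 'e'] -> ['a', 'e']
'e': index 1 in ['a', 'e'] -> ['e', 'a']
'e': index 0 in ['e', 'a'] -> ['e', 'a']
'a': index 1 in ['e', 'a'] -> ['a', 'e']
'a': index 0 in ['a', 'e'] -> ['a', 'e']
'e': index 1 in ['a', 'e'] -> ['e', 'a']
'e': index 0 in ['e', 'a'] -> ['e', 'a']


Output: [0, 1, 0, 1, 0, 1, 0]


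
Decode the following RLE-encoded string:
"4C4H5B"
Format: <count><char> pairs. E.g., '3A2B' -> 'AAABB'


Expanding each <count><char> pair:
  4C -> 'CCCC'
  4H -> 'HHHH'
  5B -> 'BBBBB'

Decoded = CCCCHHHHBBBBB


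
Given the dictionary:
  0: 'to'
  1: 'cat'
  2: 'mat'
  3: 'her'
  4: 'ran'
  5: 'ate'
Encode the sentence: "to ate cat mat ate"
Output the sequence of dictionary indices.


Look up each word in the dictionary:
  'to' -> 0
  'ate' -> 5
  'cat' -> 1
  'mat' -> 2
  'ate' -> 5

Encoded: [0, 5, 1, 2, 5]


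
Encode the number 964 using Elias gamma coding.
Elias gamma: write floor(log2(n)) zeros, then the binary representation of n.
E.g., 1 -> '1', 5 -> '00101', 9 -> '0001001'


num_bits = floor(log2(964)) + 1 = 10
leading_zeros = num_bits - 1 = 9
binary(964) = 1111000100

Elias gamma(964) = '000000000' + '1111000100' = 0000000001111000100 (19 bits)


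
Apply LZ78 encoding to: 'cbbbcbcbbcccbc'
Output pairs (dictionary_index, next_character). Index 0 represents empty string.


LZ78 encoding steps:
Dictionary: {0: ''}
Step 1: w='' (idx 0), next='c' -> output (0, 'c'), add 'c' as idx 1
Step 2: w='' (idx 0), next='b' -> output (0, 'b'), add 'b' as idx 2
Step 3: w='b' (idx 2), next='b' -> output (2, 'b'), add 'bb' as idx 3
Step 4: w='c' (idx 1), next='b' -> output (1, 'b'), add 'cb' as idx 4
Step 5: w='cb' (idx 4), next='b' -> output (4, 'b'), add 'cbb' as idx 5
Step 6: w='c' (idx 1), next='c' -> output (1, 'c'), add 'cc' as idx 6
Step 7: w='cb' (idx 4), next='c' -> output (4, 'c'), add 'cbc' as idx 7


Encoded: [(0, 'c'), (0, 'b'), (2, 'b'), (1, 'b'), (4, 'b'), (1, 'c'), (4, 'c')]


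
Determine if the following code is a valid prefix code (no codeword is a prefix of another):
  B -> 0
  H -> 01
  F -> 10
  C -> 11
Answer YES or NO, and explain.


Checking each pair (does one codeword prefix another?):
  B='0' vs H='01': prefix -- VIOLATION

NO -- this is NOT a valid prefix code. B (0) is a prefix of H (01).


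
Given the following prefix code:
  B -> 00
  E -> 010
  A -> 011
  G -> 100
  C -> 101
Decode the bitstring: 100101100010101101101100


Decoding step by step:
Bits 100 -> G
Bits 101 -> C
Bits 100 -> G
Bits 010 -> E
Bits 101 -> C
Bits 101 -> C
Bits 101 -> C
Bits 100 -> G


Decoded message: GCGECCCG


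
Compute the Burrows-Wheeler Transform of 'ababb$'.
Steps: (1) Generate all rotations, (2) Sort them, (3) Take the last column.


Rotations (sorted):
  0: $ababb -> last char: b
  1: ababb$ -> last char: $
  2: abb$ab -> last char: b
  3: b$abab -> last char: b
  4: babb$a -> last char: a
  5: bb$aba -> last char: a


BWT = b$bbaa


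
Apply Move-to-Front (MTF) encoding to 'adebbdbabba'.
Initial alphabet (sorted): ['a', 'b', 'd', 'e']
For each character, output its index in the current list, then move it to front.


MTF encoding:
'a': index 0 in ['a', 'b', 'd', 'e'] -> ['a', 'b', 'd', 'e']
'd': index 2 in ['a', 'b', 'd', 'e'] -> ['d', 'a', 'b', 'e']
'e': index 3 in ['d', 'a', 'b', 'e'] -> ['e', 'd', 'a', 'b']
'b': index 3 in ['e', 'd', 'a', 'b'] -> ['b', 'e', 'd', 'a']
'b': index 0 in ['b', 'e', 'd', 'a'] -> ['b', 'e', 'd', 'a']
'd': index 2 in ['b', 'e', 'd', 'a'] -> ['d', 'b', 'e', 'a']
'b': index 1 in ['d', 'b', 'e', 'a'] -> ['b', 'd', 'e', 'a']
'a': index 3 in ['b', 'd', 'e', 'a'] -> ['a', 'b', 'd', 'e']
'b': index 1 in ['a', 'b', 'd', 'e'] -> ['b', 'a', 'd', 'e']
'b': index 0 in ['b', 'a', 'd', 'e'] -> ['b', 'a', 'd', 'e']
'a': index 1 in ['b', 'a', 'd', 'e'] -> ['a', 'b', 'd', 'e']


Output: [0, 2, 3, 3, 0, 2, 1, 3, 1, 0, 1]


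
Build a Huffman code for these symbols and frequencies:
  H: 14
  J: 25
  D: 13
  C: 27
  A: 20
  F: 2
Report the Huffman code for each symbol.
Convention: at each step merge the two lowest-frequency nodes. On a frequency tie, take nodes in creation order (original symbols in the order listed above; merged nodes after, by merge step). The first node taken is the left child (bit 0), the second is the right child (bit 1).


Huffman tree construction:
Step 1: Merge F(2) + D(13) = 15
Step 2: Merge H(14) + (F+D)(15) = 29
Step 3: Merge A(20) + J(25) = 45
Step 4: Merge C(27) + (H+(F+D))(29) = 56
Step 5: Merge (A+J)(45) + (C+(H+(F+D)))(56) = 101
Read each symbol's code off the tree from the root (left child = 0, right child = 1).

Codes:
  H: 110 (length 3)
  J: 01 (length 2)
  D: 1111 (length 4)
  C: 10 (length 2)
  A: 00 (length 2)
  F: 1110 (length 4)
Average code length: 246/101 = 2.4356 bits/symbol


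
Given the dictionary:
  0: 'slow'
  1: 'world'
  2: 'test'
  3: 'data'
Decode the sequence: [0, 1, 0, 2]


Look up each index in the dictionary:
  0 -> 'slow'
  1 -> 'world'
  0 -> 'slow'
  2 -> 'test'

Decoded: "slow world slow test"


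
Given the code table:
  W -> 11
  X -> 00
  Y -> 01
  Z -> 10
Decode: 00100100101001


Decoding:
00 -> X
10 -> Z
01 -> Y
00 -> X
10 -> Z
10 -> Z
01 -> Y


Result: XZYXZZY


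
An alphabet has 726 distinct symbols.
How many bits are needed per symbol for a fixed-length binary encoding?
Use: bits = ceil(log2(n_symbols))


log2(726) = 9.5038
Bracket: 2^9 = 512 < 726 <= 2^10 = 1024
So ceil(log2(726)) = 10

bits = ceil(log2(726)) = ceil(9.5038) = 10 bits


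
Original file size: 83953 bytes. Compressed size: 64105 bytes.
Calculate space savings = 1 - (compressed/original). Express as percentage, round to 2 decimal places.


ratio = compressed/original = 64105/83953 = 0.763582
savings = 1 - ratio = 1 - 0.763582 = 0.236418
as a percentage: 0.236418 * 100 = 23.64%

Space savings = 1 - 64105/83953 = 23.64%


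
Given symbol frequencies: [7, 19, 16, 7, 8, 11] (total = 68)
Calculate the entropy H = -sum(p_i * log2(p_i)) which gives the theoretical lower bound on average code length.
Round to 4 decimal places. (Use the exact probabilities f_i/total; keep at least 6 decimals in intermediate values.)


Per-symbol terms -p_i * log2(p_i) with p_i = f_i/68:
  p = 7/68 = 0.102941: log2(p) = -3.280108, -p*log2(p) = 0.337658
  p = 19/68 = 0.279412: log2(p) = -1.839535, -p*log2(p) = 0.513988
  p = 16/68 = 0.235294: log2(p) = -2.087463, -p*log2(p) = 0.491168
  p = 7/68 = 0.102941: log2(p) = -3.280108, -p*log2(p) = 0.337658
  p = 8/68 = 0.117647: log2(p) = -3.087463, -p*log2(p) = 0.363231
  p = 11/68 = 0.161765: log2(p) = -2.628031, -p*log2(p) = 0.425123
H = 0.337658 + 0.513988 + 0.491168 + 0.337658 + 0.363231 + 0.425123 = 2.468826

H = 2.4688 bits/symbol


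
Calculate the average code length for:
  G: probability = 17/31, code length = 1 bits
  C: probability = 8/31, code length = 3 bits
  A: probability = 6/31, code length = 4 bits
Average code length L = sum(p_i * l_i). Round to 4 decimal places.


Weighted contributions p_i * l_i:
  G: (17/31) * 1 = 17/31
  C: (8/31) * 3 = 24/31
  A: (6/31) * 4 = 24/31
Sum = (17 + 24 + 24)/31 = 65/31

L = 65/31 = 2.0968 bits/symbol


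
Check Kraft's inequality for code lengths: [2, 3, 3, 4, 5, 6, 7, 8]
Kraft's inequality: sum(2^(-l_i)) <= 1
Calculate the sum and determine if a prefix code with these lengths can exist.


Sum = 2^(-2) + 2^(-3) + 2^(-3) + 2^(-4) + 2^(-5) + 2^(-6) + 2^(-7) + 2^(-8)
    = 0.25 + 0.125 + 0.125 + 0.0625 + 0.03125 + 0.015625 + 0.0078125 + 0.00390625
    = 159/256 = 0.62109375
Since 0.62109375 <= 1, Kraft's inequality IS satisfied.
A prefix code with these lengths CAN exist.

Kraft sum = 0.62109375. Satisfied.


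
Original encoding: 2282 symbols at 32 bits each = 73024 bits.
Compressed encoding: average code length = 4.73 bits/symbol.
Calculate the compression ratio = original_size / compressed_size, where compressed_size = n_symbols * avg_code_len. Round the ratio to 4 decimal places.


original_size = n_symbols * orig_bits = 2282 * 32 = 73024 bits
compressed_size = n_symbols * avg_code_len = 2282 * 4.73 = 10793.86 bits
ratio = original_size / compressed_size = 73024 / 10793.86 = 6.7653

Compression ratio = 6.7653


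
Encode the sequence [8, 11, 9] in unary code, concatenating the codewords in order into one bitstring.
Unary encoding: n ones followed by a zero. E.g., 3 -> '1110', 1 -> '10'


Encode each number as n ones followed by a terminating 0:
  8 -> 111111110 (9 bits)
  11 -> 111111111110 (12 bits)
  9 -> 1111111110 (10 bits)
Total length = 9 + 12 + 10 = 31 bits.

Unary([8, 11, 9]) = 1111111101111111111101111111110 (31 bits)


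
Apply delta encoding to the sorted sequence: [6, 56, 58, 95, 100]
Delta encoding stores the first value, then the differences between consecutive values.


First value: 6
Deltas:
  56 - 6 = 50
  58 - 56 = 2
  95 - 58 = 37
  100 - 95 = 5


Delta encoded: [6, 50, 2, 37, 5]


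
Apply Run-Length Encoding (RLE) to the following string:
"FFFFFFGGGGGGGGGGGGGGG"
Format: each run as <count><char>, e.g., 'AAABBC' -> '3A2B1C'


Scanning runs left to right:
  i=0: run of 'F' x 6 -> '6F'
  i=6: run of 'G' x 15 -> '15G'

RLE = 6F15G


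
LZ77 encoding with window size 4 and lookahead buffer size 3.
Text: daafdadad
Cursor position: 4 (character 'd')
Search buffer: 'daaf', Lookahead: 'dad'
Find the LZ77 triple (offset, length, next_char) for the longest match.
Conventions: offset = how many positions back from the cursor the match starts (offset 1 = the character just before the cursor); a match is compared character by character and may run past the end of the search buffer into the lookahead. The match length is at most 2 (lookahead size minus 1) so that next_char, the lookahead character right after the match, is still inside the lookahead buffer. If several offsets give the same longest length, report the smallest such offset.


Try each offset into the search buffer:
  offset=1 (pos 3, char 'f'): match length 0
  offset=2 (pos 2, char 'a'): match length 0
  offset=3 (pos 1, char 'a'): match length 0
  offset=4 (pos 0, char 'd'): match length 2
Longest match has length 2 at offset 4.
next_char = character at position 4 + 2 = 6 -> 'd'

Best match: offset=4, length=2 (matching 'da' starting at position 0)
LZ77 triple: (4, 2, 'd')


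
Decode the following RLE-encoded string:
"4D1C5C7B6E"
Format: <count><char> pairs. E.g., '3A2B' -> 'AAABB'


Expanding each <count><char> pair:
  4D -> 'DDDD'
  1C -> 'C'
  5C -> 'CCCCC'
  7B -> 'BBBBBBB'
  6E -> 'EEEEEE'

Decoded = DDDDCCCCCCBBBBBBBEEEEEE


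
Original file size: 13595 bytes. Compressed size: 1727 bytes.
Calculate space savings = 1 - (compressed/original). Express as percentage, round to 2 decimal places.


ratio = compressed/original = 1727/13595 = 0.127032
savings = 1 - ratio = 1 - 0.127032 = 0.872968
as a percentage: 0.872968 * 100 = 87.3%

Space savings = 1 - 1727/13595 = 87.3%


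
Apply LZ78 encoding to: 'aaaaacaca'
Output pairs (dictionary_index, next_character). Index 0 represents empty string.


LZ78 encoding steps:
Dictionary: {0: ''}
Step 1: w='' (idx 0), next='a' -> output (0, 'a'), add 'a' as idx 1
Step 2: w='a' (idx 1), next='a' -> output (1, 'a'), add 'aa' as idx 2
Step 3: w='aa' (idx 2), next='c' -> output (2, 'c'), add 'aac' as idx 3
Step 4: w='a' (idx 1), next='c' -> output (1, 'c'), add 'ac' as idx 4
Step 5: w='a' (idx 1), end of input -> output (1, '')


Encoded: [(0, 'a'), (1, 'a'), (2, 'c'), (1, 'c'), (1, '')]


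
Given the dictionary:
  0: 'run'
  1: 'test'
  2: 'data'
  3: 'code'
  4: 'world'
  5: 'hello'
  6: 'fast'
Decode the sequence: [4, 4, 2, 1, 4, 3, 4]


Look up each index in the dictionary:
  4 -> 'world'
  4 -> 'world'
  2 -> 'data'
  1 -> 'test'
  4 -> 'world'
  3 -> 'code'
  4 -> 'world'

Decoded: "world world data test world code world"


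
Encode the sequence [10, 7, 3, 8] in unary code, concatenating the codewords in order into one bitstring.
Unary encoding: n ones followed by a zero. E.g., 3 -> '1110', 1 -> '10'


Encode each number as n ones followed by a terminating 0:
  10 -> 11111111110 (11 bits)
  7 -> 11111110 (8 bits)
  3 -> 1110 (4 bits)
  8 -> 111111110 (9 bits)
Total length = 11 + 8 + 4 + 9 = 32 bits.

Unary([10, 7, 3, 8]) = 11111111110111111101110111111110 (32 bits)


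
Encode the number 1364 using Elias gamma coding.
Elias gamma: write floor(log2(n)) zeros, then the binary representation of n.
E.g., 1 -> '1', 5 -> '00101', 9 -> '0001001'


num_bits = floor(log2(1364)) + 1 = 11
leading_zeros = num_bits - 1 = 10
binary(1364) = 10101010100

Elias gamma(1364) = '0000000000' + '10101010100' = 000000000010101010100 (21 bits)


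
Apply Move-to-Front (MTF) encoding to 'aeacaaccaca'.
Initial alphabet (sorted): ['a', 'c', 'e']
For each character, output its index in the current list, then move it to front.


MTF encoding:
'a': index 0 in ['a', 'c', 'e'] -> ['a', 'c', 'e']
'e': index 2 in ['a', 'c', 'e'] -> ['e', 'a', 'c']
'a': index 1 in ['e', 'a', 'c'] -> ['a', 'e', 'c']
'c': index 2 in ['a', 'e', 'c'] -> ['c', 'a', 'e']
'a': index 1 in ['c', 'a', 'e'] -> ['a', 'c', 'e']
'a': index 0 in ['a', 'c', 'e'] -> ['a', 'c', 'e']
'c': index 1 in ['a', 'c', 'e'] -> ['c', 'a', 'e']
'c': index 0 in ['c', 'a', 'e'] -> ['c', 'a', 'e']
'a': index 1 in ['c', 'a', 'e'] -> ['a', 'c', 'e']
'c': index 1 in ['a', 'c', 'e'] -> ['c', 'a', 'e']
'a': index 1 in ['c', 'a', 'e'] -> ['a', 'c', 'e']


Output: [0, 2, 1, 2, 1, 0, 1, 0, 1, 1, 1]


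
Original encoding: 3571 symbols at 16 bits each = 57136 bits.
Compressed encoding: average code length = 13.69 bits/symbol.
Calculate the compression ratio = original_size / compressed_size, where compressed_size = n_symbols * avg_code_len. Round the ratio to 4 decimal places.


original_size = n_symbols * orig_bits = 3571 * 16 = 57136 bits
compressed_size = n_symbols * avg_code_len = 3571 * 13.69 = 48886.99 bits
ratio = original_size / compressed_size = 57136 / 48886.99 = 1.1687

Compression ratio = 1.1687


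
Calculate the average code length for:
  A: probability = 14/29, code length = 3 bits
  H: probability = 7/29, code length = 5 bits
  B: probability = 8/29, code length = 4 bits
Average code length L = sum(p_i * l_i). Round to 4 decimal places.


Weighted contributions p_i * l_i:
  A: (14/29) * 3 = 42/29
  H: (7/29) * 5 = 35/29
  B: (8/29) * 4 = 32/29
Sum = (42 + 35 + 32)/29 = 109/29

L = 109/29 = 3.7586 bits/symbol


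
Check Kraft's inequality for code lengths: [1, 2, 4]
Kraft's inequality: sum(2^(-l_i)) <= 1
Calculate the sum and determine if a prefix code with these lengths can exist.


Sum = 2^(-1) + 2^(-2) + 2^(-4)
    = 0.5 + 0.25 + 0.0625
    = 13/16 = 0.8125
Since 0.8125 <= 1, Kraft's inequality IS satisfied.
A prefix code with these lengths CAN exist.

Kraft sum = 0.8125. Satisfied.


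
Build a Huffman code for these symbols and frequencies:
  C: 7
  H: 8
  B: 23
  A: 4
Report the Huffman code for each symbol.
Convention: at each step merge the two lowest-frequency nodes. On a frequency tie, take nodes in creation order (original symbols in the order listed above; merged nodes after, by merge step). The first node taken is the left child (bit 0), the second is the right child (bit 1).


Huffman tree construction:
Step 1: Merge A(4) + C(7) = 11
Step 2: Merge H(8) + (A+C)(11) = 19
Step 3: Merge (H+(A+C))(19) + B(23) = 42
Read each symbol's code off the tree from the root (left child = 0, right child = 1).

Codes:
  C: 011 (length 3)
  H: 00 (length 2)
  B: 1 (length 1)
  A: 010 (length 3)
Average code length: 72/42 = 1.7143 bits/symbol


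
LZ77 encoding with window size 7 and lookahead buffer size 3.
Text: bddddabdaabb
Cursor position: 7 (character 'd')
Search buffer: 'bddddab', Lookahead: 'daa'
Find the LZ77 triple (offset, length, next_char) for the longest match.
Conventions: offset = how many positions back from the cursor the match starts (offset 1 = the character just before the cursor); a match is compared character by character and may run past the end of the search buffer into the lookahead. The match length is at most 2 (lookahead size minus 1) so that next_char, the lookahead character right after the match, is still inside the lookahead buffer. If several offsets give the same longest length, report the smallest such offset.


Try each offset into the search buffer:
  offset=1 (pos 6, char 'b'): match length 0
  offset=2 (pos 5, char 'a'): match length 0
  offset=3 (pos 4, char 'd'): match length 2
  offset=4 (pos 3, char 'd'): match length 1
  offset=5 (pos 2, char 'd'): match length 1
  offset=6 (pos 1, char 'd'): match length 1
  offset=7 (pos 0, char 'b'): match length 0
Longest match has length 2 at offset 3.
next_char = character at position 7 + 2 = 9 -> 'a'

Best match: offset=3, length=2 (matching 'da' starting at position 4)
LZ77 triple: (3, 2, 'a')
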